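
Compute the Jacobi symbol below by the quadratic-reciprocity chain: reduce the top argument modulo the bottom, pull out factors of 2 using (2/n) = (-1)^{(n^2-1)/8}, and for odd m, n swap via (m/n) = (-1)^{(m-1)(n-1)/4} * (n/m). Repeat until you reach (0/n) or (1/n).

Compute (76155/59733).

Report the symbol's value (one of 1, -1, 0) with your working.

0

(76155/59733) = (16422/59733)   [reduce mod 59733]
16422 = 2^1·8211; (2/59733) = -1 since 59733 mod 8 = 5, so (16422/59733) = (-1)^1·(8211/59733); sign now -1
reciprocity: (8211/59733) = +1·(59733/8211) since 8211 mod 4 = 3, 59733 mod 4 = 1; sign now -1
(59733/8211) = (2256/8211)   [reduce mod 8211]
2256 = 2^4·141; (2/8211) = -1 since 8211 mod 8 = 3, so (2256/8211) = (-1)^4·(141/8211); sign now -1
reciprocity: (141/8211) = +1·(8211/141) since 141 mod 4 = 1, 8211 mod 4 = 3; sign now -1
(8211/141) = (33/141)   [reduce mod 141]
reciprocity: (33/141) = +1·(141/33) since 33 mod 4 = 1, 141 mod 4 = 1; sign now -1
(141/33) = (9/33)   [reduce mod 33]
reciprocity: (9/33) = +1·(33/9) since 9 mod 4 = 1, 33 mod 4 = 1; sign now -1
(33/9) = (6/9)   [reduce mod 9]
6 = 2^1·3; (2/9) = +1 since 9 mod 8 = 1, so (6/9) = (+1)^1·(3/9); sign now -1
reciprocity: (3/9) = +1·(9/3) since 3 mod 4 = 3, 9 mod 4 = 1; sign now -1
(9/3) = (0/3)   [reduce mod 3]
(0/3) = 0   [gcd(a, n) > 1]; final value = 0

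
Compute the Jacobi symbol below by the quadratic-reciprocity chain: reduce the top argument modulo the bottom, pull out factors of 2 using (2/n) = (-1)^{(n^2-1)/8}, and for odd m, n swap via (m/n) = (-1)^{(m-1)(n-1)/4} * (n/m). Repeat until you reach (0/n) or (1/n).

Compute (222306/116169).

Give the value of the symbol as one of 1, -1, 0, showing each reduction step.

(222306/116169) = (106137/116169)   [reduce mod 116169]
reciprocity: (106137/116169) = +1·(116169/106137) since 106137 mod 4 = 1, 116169 mod 4 = 1; sign now +1
(116169/106137) = (10032/106137)   [reduce mod 106137]
10032 = 2^4·627; (2/106137) = +1 since 106137 mod 8 = 1, so (10032/106137) = (+1)^4·(627/106137); sign now +1
reciprocity: (627/106137) = +1·(106137/627) since 627 mod 4 = 3, 106137 mod 4 = 1; sign now +1
(106137/627) = (174/627)   [reduce mod 627]
174 = 2^1·87; (2/627) = -1 since 627 mod 8 = 3, so (174/627) = (-1)^1·(87/627); sign now -1
reciprocity: (87/627) = -1·(627/87) since 87 mod 4 = 3, 627 mod 4 = 3; sign now +1
(627/87) = (18/87)   [reduce mod 87]
18 = 2^1·9; (2/87) = +1 since 87 mod 8 = 7, so (18/87) = (+1)^1·(9/87); sign now +1
reciprocity: (9/87) = +1·(87/9) since 9 mod 4 = 1, 87 mod 4 = 3; sign now +1
(87/9) = (6/9)   [reduce mod 9]
6 = 2^1·3; (2/9) = +1 since 9 mod 8 = 1, so (6/9) = (+1)^1·(3/9); sign now +1
reciprocity: (3/9) = +1·(9/3) since 3 mod 4 = 3, 9 mod 4 = 1; sign now +1
(9/3) = (0/3)   [reduce mod 3]
(0/3) = 0   [gcd(a, n) > 1]; final value = 0

0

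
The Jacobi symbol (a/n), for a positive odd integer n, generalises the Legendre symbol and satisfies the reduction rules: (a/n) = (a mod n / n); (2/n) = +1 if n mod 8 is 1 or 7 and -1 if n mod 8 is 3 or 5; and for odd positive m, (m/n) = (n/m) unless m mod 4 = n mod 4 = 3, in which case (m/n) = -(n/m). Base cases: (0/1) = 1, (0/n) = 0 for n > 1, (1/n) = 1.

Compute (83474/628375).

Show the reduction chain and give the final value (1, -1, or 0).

-1

83474 = 2^1·41737; (2/628375) = +1 since 628375 mod 8 = 7, so (83474/628375) = (+1)^1·(41737/628375); sign now +1
reciprocity: (41737/628375) = +1·(628375/41737) since 41737 mod 4 = 1, 628375 mod 4 = 3; sign now +1
(628375/41737) = (2320/41737)   [reduce mod 41737]
2320 = 2^4·145; (2/41737) = +1 since 41737 mod 8 = 1, so (2320/41737) = (+1)^4·(145/41737); sign now +1
reciprocity: (145/41737) = +1·(41737/145) since 145 mod 4 = 1, 41737 mod 4 = 1; sign now +1
(41737/145) = (122/145)   [reduce mod 145]
122 = 2^1·61; (2/145) = +1 since 145 mod 8 = 1, so (122/145) = (+1)^1·(61/145); sign now +1
reciprocity: (61/145) = +1·(145/61) since 61 mod 4 = 1, 145 mod 4 = 1; sign now +1
(145/61) = (23/61)   [reduce mod 61]
reciprocity: (23/61) = +1·(61/23) since 23 mod 4 = 3, 61 mod 4 = 1; sign now +1
(61/23) = (15/23)   [reduce mod 23]
reciprocity: (15/23) = -1·(23/15) since 15 mod 4 = 3, 23 mod 4 = 3; sign now -1
(23/15) = (8/15)   [reduce mod 15]
8 = 2^3·1; (2/15) = +1 since 15 mod 8 = 7, so (8/15) = (+1)^3·(1/15); sign now -1
(1/15) = 1; final value = sign = -1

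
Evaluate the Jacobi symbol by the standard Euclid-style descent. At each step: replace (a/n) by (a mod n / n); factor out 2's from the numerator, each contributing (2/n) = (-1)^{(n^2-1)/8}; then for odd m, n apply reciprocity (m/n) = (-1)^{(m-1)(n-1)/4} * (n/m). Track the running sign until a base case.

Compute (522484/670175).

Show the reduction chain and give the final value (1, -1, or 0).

-1

factor out 2^2: 522484 = 2^2·130621; with 670175 mod 8 = 7, (2/670175) = +1; sign now +1; continue with (130621/670175)
flip (130621/670175) -> (670175/130621): both odd, 130621 mod 4 = 1, 670175 mod 4 = 3, so the flip contributes +1; sign now +1
(670175/130621): 670175 mod 130621 = 17070, so (670175/130621) = (17070/130621)
factor out 2^1: 17070 = 2^1·8535; with 130621 mod 8 = 5, (2/130621) = -1; sign now -1; continue with (8535/130621)
flip (8535/130621) -> (130621/8535): both odd, 8535 mod 4 = 3, 130621 mod 4 = 1, so the flip contributes +1; sign now -1
(130621/8535): 130621 mod 8535 = 2596, so (130621/8535) = (2596/8535)
factor out 2^2: 2596 = 2^2·649; with 8535 mod 8 = 7, (2/8535) = +1; sign now -1; continue with (649/8535)
flip (649/8535) -> (8535/649): both odd, 649 mod 4 = 1, 8535 mod 4 = 3, so the flip contributes +1; sign now -1
(8535/649): 8535 mod 649 = 98, so (8535/649) = (98/649)
factor out 2^1: 98 = 2^1·49; with 649 mod 8 = 1, (2/649) = +1; sign now -1; continue with (49/649)
flip (49/649) -> (649/49): both odd, 49 mod 4 = 1, 649 mod 4 = 1, so the flip contributes +1; sign now -1
(649/49): 649 mod 49 = 12, so (649/49) = (12/49)
factor out 2^2: 12 = 2^2·3; with 49 mod 8 = 1, (2/49) = +1; sign now -1; continue with (3/49)
flip (3/49) -> (49/3): both odd, 3 mod 4 = 3, 49 mod 4 = 1, so the flip contributes +1; sign now -1
(49/3): 49 mod 3 = 1, so (49/3) = (1/3)
reached (1/3) = 1, so the symbol is -1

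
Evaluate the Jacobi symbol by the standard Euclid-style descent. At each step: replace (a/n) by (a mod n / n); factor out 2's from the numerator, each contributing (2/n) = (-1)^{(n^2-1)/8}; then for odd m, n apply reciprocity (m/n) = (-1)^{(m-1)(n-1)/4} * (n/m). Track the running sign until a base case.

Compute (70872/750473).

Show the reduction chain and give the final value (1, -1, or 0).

factor out 2^3: 70872 = 2^3·8859; with 750473 mod 8 = 1, (2/750473) = +1; sign now +1; continue with (8859/750473)
flip (8859/750473) -> (750473/8859): both odd, 8859 mod 4 = 3, 750473 mod 4 = 1, so the flip contributes +1; sign now +1
(750473/8859): 750473 mod 8859 = 6317, so (750473/8859) = (6317/8859)
flip (6317/8859) -> (8859/6317): both odd, 6317 mod 4 = 1, 8859 mod 4 = 3, so the flip contributes +1; sign now +1
(8859/6317): 8859 mod 6317 = 2542, so (8859/6317) = (2542/6317)
factor out 2^1: 2542 = 2^1·1271; with 6317 mod 8 = 5, (2/6317) = -1; sign now -1; continue with (1271/6317)
flip (1271/6317) -> (6317/1271): both odd, 1271 mod 4 = 3, 6317 mod 4 = 1, so the flip contributes +1; sign now -1
(6317/1271): 6317 mod 1271 = 1233, so (6317/1271) = (1233/1271)
flip (1233/1271) -> (1271/1233): both odd, 1233 mod 4 = 1, 1271 mod 4 = 3, so the flip contributes +1; sign now -1
(1271/1233): 1271 mod 1233 = 38, so (1271/1233) = (38/1233)
factor out 2^1: 38 = 2^1·19; with 1233 mod 8 = 1, (2/1233) = +1; sign now -1; continue with (19/1233)
flip (19/1233) -> (1233/19): both odd, 19 mod 4 = 3, 1233 mod 4 = 1, so the flip contributes +1; sign now -1
(1233/19): 1233 mod 19 = 17, so (1233/19) = (17/19)
flip (17/19) -> (19/17): both odd, 17 mod 4 = 1, 19 mod 4 = 3, so the flip contributes +1; sign now -1
(19/17): 19 mod 17 = 2, so (19/17) = (2/17)
factor out 2^1: 2 = 2^1·1; with 17 mod 8 = 1, (2/17) = +1; sign now -1; continue with (1/17)
reached (1/17) = 1, so the symbol is -1

-1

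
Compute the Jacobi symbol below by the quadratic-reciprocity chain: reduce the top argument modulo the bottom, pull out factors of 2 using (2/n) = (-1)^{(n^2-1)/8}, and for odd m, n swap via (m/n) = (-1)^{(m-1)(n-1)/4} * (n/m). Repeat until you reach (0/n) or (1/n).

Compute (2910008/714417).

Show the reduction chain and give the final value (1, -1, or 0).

-1

(2910008/714417): 2910008 mod 714417 = 52340, so (2910008/714417) = (52340/714417)
factor out 2^2: 52340 = 2^2·13085; with 714417 mod 8 = 1, (2/714417) = +1; sign now +1; continue with (13085/714417)
flip (13085/714417) -> (714417/13085): both odd, 13085 mod 4 = 1, 714417 mod 4 = 1, so the flip contributes +1; sign now +1
(714417/13085): 714417 mod 13085 = 7827, so (714417/13085) = (7827/13085)
flip (7827/13085) -> (13085/7827): both odd, 7827 mod 4 = 3, 13085 mod 4 = 1, so the flip contributes +1; sign now +1
(13085/7827): 13085 mod 7827 = 5258, so (13085/7827) = (5258/7827)
factor out 2^1: 5258 = 2^1·2629; with 7827 mod 8 = 3, (2/7827) = -1; sign now -1; continue with (2629/7827)
flip (2629/7827) -> (7827/2629): both odd, 2629 mod 4 = 1, 7827 mod 4 = 3, so the flip contributes +1; sign now -1
(7827/2629): 7827 mod 2629 = 2569, so (7827/2629) = (2569/2629)
flip (2569/2629) -> (2629/2569): both odd, 2569 mod 4 = 1, 2629 mod 4 = 1, so the flip contributes +1; sign now -1
(2629/2569): 2629 mod 2569 = 60, so (2629/2569) = (60/2569)
factor out 2^2: 60 = 2^2·15; with 2569 mod 8 = 1, (2/2569) = +1; sign now -1; continue with (15/2569)
flip (15/2569) -> (2569/15): both odd, 15 mod 4 = 3, 2569 mod 4 = 1, so the flip contributes +1; sign now -1
(2569/15): 2569 mod 15 = 4, so (2569/15) = (4/15)
factor out 2^2: 4 = 2^2·1; with 15 mod 8 = 7, (2/15) = +1; sign now -1; continue with (1/15)
reached (1/15) = 1, so the symbol is -1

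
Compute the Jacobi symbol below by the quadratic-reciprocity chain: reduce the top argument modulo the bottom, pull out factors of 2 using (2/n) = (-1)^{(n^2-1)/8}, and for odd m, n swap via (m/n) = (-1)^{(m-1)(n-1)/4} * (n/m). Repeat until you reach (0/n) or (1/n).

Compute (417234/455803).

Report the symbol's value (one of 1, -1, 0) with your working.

-1

417234 = 2^1·208617; (2/455803) = -1 since 455803 mod 8 = 3, so (417234/455803) = (-1)^1·(208617/455803); sign now -1
reciprocity: (208617/455803) = +1·(455803/208617) since 208617 mod 4 = 1, 455803 mod 4 = 3; sign now -1
(455803/208617) = (38569/208617)   [reduce mod 208617]
reciprocity: (38569/208617) = +1·(208617/38569) since 38569 mod 4 = 1, 208617 mod 4 = 1; sign now -1
(208617/38569) = (15772/38569)   [reduce mod 38569]
15772 = 2^2·3943; (2/38569) = +1 since 38569 mod 8 = 1, so (15772/38569) = (+1)^2·(3943/38569); sign now -1
reciprocity: (3943/38569) = +1·(38569/3943) since 3943 mod 4 = 3, 38569 mod 4 = 1; sign now -1
(38569/3943) = (3082/3943)   [reduce mod 3943]
3082 = 2^1·1541; (2/3943) = +1 since 3943 mod 8 = 7, so (3082/3943) = (+1)^1·(1541/3943); sign now -1
reciprocity: (1541/3943) = +1·(3943/1541) since 1541 mod 4 = 1, 3943 mod 4 = 3; sign now -1
(3943/1541) = (861/1541)   [reduce mod 1541]
reciprocity: (861/1541) = +1·(1541/861) since 861 mod 4 = 1, 1541 mod 4 = 1; sign now -1
(1541/861) = (680/861)   [reduce mod 861]
680 = 2^3·85; (2/861) = -1 since 861 mod 8 = 5, so (680/861) = (-1)^3·(85/861); sign now +1
reciprocity: (85/861) = +1·(861/85) since 85 mod 4 = 1, 861 mod 4 = 1; sign now +1
(861/85) = (11/85)   [reduce mod 85]
reciprocity: (11/85) = +1·(85/11) since 11 mod 4 = 3, 85 mod 4 = 1; sign now +1
(85/11) = (8/11)   [reduce mod 11]
8 = 2^3·1; (2/11) = -1 since 11 mod 8 = 3, so (8/11) = (-1)^3·(1/11); sign now -1
(1/11) = 1; final value = sign = -1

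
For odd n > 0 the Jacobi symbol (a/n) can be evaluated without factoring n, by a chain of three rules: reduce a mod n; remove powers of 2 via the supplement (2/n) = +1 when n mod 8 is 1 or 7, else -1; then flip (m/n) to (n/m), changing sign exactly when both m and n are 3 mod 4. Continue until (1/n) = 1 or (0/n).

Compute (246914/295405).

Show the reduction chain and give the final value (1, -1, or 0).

factor out 2^1: 246914 = 2^1·123457; with 295405 mod 8 = 5, (2/295405) = -1; sign now -1; continue with (123457/295405)
flip (123457/295405) -> (295405/123457): both odd, 123457 mod 4 = 1, 295405 mod 4 = 1, so the flip contributes +1; sign now -1
(295405/123457): 295405 mod 123457 = 48491, so (295405/123457) = (48491/123457)
flip (48491/123457) -> (123457/48491): both odd, 48491 mod 4 = 3, 123457 mod 4 = 1, so the flip contributes +1; sign now -1
(123457/48491): 123457 mod 48491 = 26475, so (123457/48491) = (26475/48491)
flip (26475/48491) -> (48491/26475): both odd, 26475 mod 4 = 3, 48491 mod 4 = 3, so the flip contributes -1; sign now +1
(48491/26475): 48491 mod 26475 = 22016, so (48491/26475) = (22016/26475)
factor out 2^9: 22016 = 2^9·43; with 26475 mod 8 = 3, (2/26475) = -1; sign now -1; continue with (43/26475)
flip (43/26475) -> (26475/43): both odd, 43 mod 4 = 3, 26475 mod 4 = 3, so the flip contributes -1; sign now +1
(26475/43): 26475 mod 43 = 30, so (26475/43) = (30/43)
factor out 2^1: 30 = 2^1·15; with 43 mod 8 = 3, (2/43) = -1; sign now -1; continue with (15/43)
flip (15/43) -> (43/15): both odd, 15 mod 4 = 3, 43 mod 4 = 3, so the flip contributes -1; sign now +1
(43/15): 43 mod 15 = 13, so (43/15) = (13/15)
flip (13/15) -> (15/13): both odd, 13 mod 4 = 1, 15 mod 4 = 3, so the flip contributes +1; sign now +1
(15/13): 15 mod 13 = 2, so (15/13) = (2/13)
factor out 2^1: 2 = 2^1·1; with 13 mod 8 = 5, (2/13) = -1; sign now -1; continue with (1/13)
reached (1/13) = 1, so the symbol is -1

-1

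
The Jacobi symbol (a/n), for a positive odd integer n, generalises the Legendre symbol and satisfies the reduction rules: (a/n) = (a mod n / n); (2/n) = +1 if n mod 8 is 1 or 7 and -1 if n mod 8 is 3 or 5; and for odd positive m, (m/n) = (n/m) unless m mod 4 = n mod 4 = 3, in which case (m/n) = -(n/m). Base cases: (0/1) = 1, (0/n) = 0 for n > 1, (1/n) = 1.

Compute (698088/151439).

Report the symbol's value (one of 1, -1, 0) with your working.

(698088/151439) = (92332/151439)   [reduce mod 151439]
92332 = 2^2·23083; (2/151439) = +1 since 151439 mod 8 = 7, so (92332/151439) = (+1)^2·(23083/151439); sign now +1
reciprocity: (23083/151439) = -1·(151439/23083) since 23083 mod 4 = 3, 151439 mod 4 = 3; sign now -1
(151439/23083) = (12941/23083)   [reduce mod 23083]
reciprocity: (12941/23083) = +1·(23083/12941) since 12941 mod 4 = 1, 23083 mod 4 = 3; sign now -1
(23083/12941) = (10142/12941)   [reduce mod 12941]
10142 = 2^1·5071; (2/12941) = -1 since 12941 mod 8 = 5, so (10142/12941) = (-1)^1·(5071/12941); sign now +1
reciprocity: (5071/12941) = +1·(12941/5071) since 5071 mod 4 = 3, 12941 mod 4 = 1; sign now +1
(12941/5071) = (2799/5071)   [reduce mod 5071]
reciprocity: (2799/5071) = -1·(5071/2799) since 2799 mod 4 = 3, 5071 mod 4 = 3; sign now -1
(5071/2799) = (2272/2799)   [reduce mod 2799]
2272 = 2^5·71; (2/2799) = +1 since 2799 mod 8 = 7, so (2272/2799) = (+1)^5·(71/2799); sign now -1
reciprocity: (71/2799) = -1·(2799/71) since 71 mod 4 = 3, 2799 mod 4 = 3; sign now +1
(2799/71) = (30/71)   [reduce mod 71]
30 = 2^1·15; (2/71) = +1 since 71 mod 8 = 7, so (30/71) = (+1)^1·(15/71); sign now +1
reciprocity: (15/71) = -1·(71/15) since 15 mod 4 = 3, 71 mod 4 = 3; sign now -1
(71/15) = (11/15)   [reduce mod 15]
reciprocity: (11/15) = -1·(15/11) since 11 mod 4 = 3, 15 mod 4 = 3; sign now +1
(15/11) = (4/11)   [reduce mod 11]
4 = 2^2·1; (2/11) = -1 since 11 mod 8 = 3, so (4/11) = (-1)^2·(1/11); sign now +1
(1/11) = 1; final value = sign = +1

1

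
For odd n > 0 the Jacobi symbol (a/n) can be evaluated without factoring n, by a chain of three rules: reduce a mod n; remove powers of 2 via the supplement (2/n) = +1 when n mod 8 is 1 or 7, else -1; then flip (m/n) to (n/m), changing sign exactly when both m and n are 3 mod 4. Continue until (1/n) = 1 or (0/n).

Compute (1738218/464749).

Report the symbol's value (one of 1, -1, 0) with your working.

-1

(1738218/464749) = (343971/464749)   [reduce mod 464749]
reciprocity: (343971/464749) = +1·(464749/343971) since 343971 mod 4 = 3, 464749 mod 4 = 1; sign now +1
(464749/343971) = (120778/343971)   [reduce mod 343971]
120778 = 2^1·60389; (2/343971) = -1 since 343971 mod 8 = 3, so (120778/343971) = (-1)^1·(60389/343971); sign now -1
reciprocity: (60389/343971) = +1·(343971/60389) since 60389 mod 4 = 1, 343971 mod 4 = 3; sign now -1
(343971/60389) = (42026/60389)   [reduce mod 60389]
42026 = 2^1·21013; (2/60389) = -1 since 60389 mod 8 = 5, so (42026/60389) = (-1)^1·(21013/60389); sign now +1
reciprocity: (21013/60389) = +1·(60389/21013) since 21013 mod 4 = 1, 60389 mod 4 = 1; sign now +1
(60389/21013) = (18363/21013)   [reduce mod 21013]
reciprocity: (18363/21013) = +1·(21013/18363) since 18363 mod 4 = 3, 21013 mod 4 = 1; sign now +1
(21013/18363) = (2650/18363)   [reduce mod 18363]
2650 = 2^1·1325; (2/18363) = -1 since 18363 mod 8 = 3, so (2650/18363) = (-1)^1·(1325/18363); sign now -1
reciprocity: (1325/18363) = +1·(18363/1325) since 1325 mod 4 = 1, 18363 mod 4 = 3; sign now -1
(18363/1325) = (1138/1325)   [reduce mod 1325]
1138 = 2^1·569; (2/1325) = -1 since 1325 mod 8 = 5, so (1138/1325) = (-1)^1·(569/1325); sign now +1
reciprocity: (569/1325) = +1·(1325/569) since 569 mod 4 = 1, 1325 mod 4 = 1; sign now +1
(1325/569) = (187/569)   [reduce mod 569]
reciprocity: (187/569) = +1·(569/187) since 187 mod 4 = 3, 569 mod 4 = 1; sign now +1
(569/187) = (8/187)   [reduce mod 187]
8 = 2^3·1; (2/187) = -1 since 187 mod 8 = 3, so (8/187) = (-1)^3·(1/187); sign now -1
(1/187) = 1; final value = sign = -1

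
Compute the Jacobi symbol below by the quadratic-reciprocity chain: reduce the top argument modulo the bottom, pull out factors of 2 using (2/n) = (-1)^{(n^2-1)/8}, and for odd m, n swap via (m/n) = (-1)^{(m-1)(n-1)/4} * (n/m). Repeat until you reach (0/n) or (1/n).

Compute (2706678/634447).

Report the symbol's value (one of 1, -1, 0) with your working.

(2706678/634447): 2706678 mod 634447 = 168890, so (2706678/634447) = (168890/634447)
factor out 2^1: 168890 = 2^1·84445; with 634447 mod 8 = 7, (2/634447) = +1; sign now +1; continue with (84445/634447)
flip (84445/634447) -> (634447/84445): both odd, 84445 mod 4 = 1, 634447 mod 4 = 3, so the flip contributes +1; sign now +1
(634447/84445): 634447 mod 84445 = 43332, so (634447/84445) = (43332/84445)
factor out 2^2: 43332 = 2^2·10833; with 84445 mod 8 = 5, (2/84445) = -1; sign now +1; continue with (10833/84445)
flip (10833/84445) -> (84445/10833): both odd, 10833 mod 4 = 1, 84445 mod 4 = 1, so the flip contributes +1; sign now +1
(84445/10833): 84445 mod 10833 = 8614, so (84445/10833) = (8614/10833)
factor out 2^1: 8614 = 2^1·4307; with 10833 mod 8 = 1, (2/10833) = +1; sign now +1; continue with (4307/10833)
flip (4307/10833) -> (10833/4307): both odd, 4307 mod 4 = 3, 10833 mod 4 = 1, so the flip contributes +1; sign now +1
(10833/4307): 10833 mod 4307 = 2219, so (10833/4307) = (2219/4307)
flip (2219/4307) -> (4307/2219): both odd, 2219 mod 4 = 3, 4307 mod 4 = 3, so the flip contributes -1; sign now -1
(4307/2219): 4307 mod 2219 = 2088, so (4307/2219) = (2088/2219)
factor out 2^3: 2088 = 2^3·261; with 2219 mod 8 = 3, (2/2219) = -1; sign now +1; continue with (261/2219)
flip (261/2219) -> (2219/261): both odd, 261 mod 4 = 1, 2219 mod 4 = 3, so the flip contributes +1; sign now +1
(2219/261): 2219 mod 261 = 131, so (2219/261) = (131/261)
flip (131/261) -> (261/131): both odd, 131 mod 4 = 3, 261 mod 4 = 1, so the flip contributes +1; sign now +1
(261/131): 261 mod 131 = 130, so (261/131) = (130/131)
factor out 2^1: 130 = 2^1·65; with 131 mod 8 = 3, (2/131) = -1; sign now -1; continue with (65/131)
flip (65/131) -> (131/65): both odd, 65 mod 4 = 1, 131 mod 4 = 3, so the flip contributes +1; sign now -1
(131/65): 131 mod 65 = 1, so (131/65) = (1/65)
reached (1/65) = 1, so the symbol is -1

-1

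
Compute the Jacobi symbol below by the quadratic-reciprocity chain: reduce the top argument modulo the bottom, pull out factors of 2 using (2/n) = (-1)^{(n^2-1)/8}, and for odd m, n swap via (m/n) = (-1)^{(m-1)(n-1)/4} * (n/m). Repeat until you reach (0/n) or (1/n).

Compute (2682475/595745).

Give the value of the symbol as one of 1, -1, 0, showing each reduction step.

0

(2682475/595745): 2682475 mod 595745 = 299495, so (2682475/595745) = (299495/595745)
flip (299495/595745) -> (595745/299495): both odd, 299495 mod 4 = 3, 595745 mod 4 = 1, so the flip contributes +1; sign now +1
(595745/299495): 595745 mod 299495 = 296250, so (595745/299495) = (296250/299495)
factor out 2^1: 296250 = 2^1·148125; with 299495 mod 8 = 7, (2/299495) = +1; sign now +1; continue with (148125/299495)
flip (148125/299495) -> (299495/148125): both odd, 148125 mod 4 = 1, 299495 mod 4 = 3, so the flip contributes +1; sign now +1
(299495/148125): 299495 mod 148125 = 3245, so (299495/148125) = (3245/148125)
flip (3245/148125) -> (148125/3245): both odd, 3245 mod 4 = 1, 148125 mod 4 = 1, so the flip contributes +1; sign now +1
(148125/3245): 148125 mod 3245 = 2100, so (148125/3245) = (2100/3245)
factor out 2^2: 2100 = 2^2·525; with 3245 mod 8 = 5, (2/3245) = -1; sign now +1; continue with (525/3245)
flip (525/3245) -> (3245/525): both odd, 525 mod 4 = 1, 3245 mod 4 = 1, so the flip contributes +1; sign now +1
(3245/525): 3245 mod 525 = 95, so (3245/525) = (95/525)
flip (95/525) -> (525/95): both odd, 95 mod 4 = 3, 525 mod 4 = 1, so the flip contributes +1; sign now +1
(525/95): 525 mod 95 = 50, so (525/95) = (50/95)
factor out 2^1: 50 = 2^1·25; with 95 mod 8 = 7, (2/95) = +1; sign now +1; continue with (25/95)
flip (25/95) -> (95/25): both odd, 25 mod 4 = 1, 95 mod 4 = 3, so the flip contributes +1; sign now +1
(95/25): 95 mod 25 = 20, so (95/25) = (20/25)
factor out 2^2: 20 = 2^2·5; with 25 mod 8 = 1, (2/25) = +1; sign now +1; continue with (5/25)
flip (5/25) -> (25/5): both odd, 5 mod 4 = 1, 25 mod 4 = 1, so the flip contributes +1; sign now +1
(25/5): 25 mod 5 = 0, so (25/5) = (0/5)
reached (0/5); gcd(a, n) > 1, so (0/5) = 0 and the symbol is 0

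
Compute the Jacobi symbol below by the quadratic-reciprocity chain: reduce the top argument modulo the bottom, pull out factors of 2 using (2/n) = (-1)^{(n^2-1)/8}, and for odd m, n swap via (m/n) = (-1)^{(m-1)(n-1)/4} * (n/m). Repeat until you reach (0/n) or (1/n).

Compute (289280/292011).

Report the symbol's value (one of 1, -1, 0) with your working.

factor out 2^9: 289280 = 2^9·565; with 292011 mod 8 = 3, (2/292011) = -1; sign now -1; continue with (565/292011)
flip (565/292011) -> (292011/565): both odd, 565 mod 4 = 1, 292011 mod 4 = 3, so the flip contributes +1; sign now -1
(292011/565): 292011 mod 565 = 471, so (292011/565) = (471/565)
flip (471/565) -> (565/471): both odd, 471 mod 4 = 3, 565 mod 4 = 1, so the flip contributes +1; sign now -1
(565/471): 565 mod 471 = 94, so (565/471) = (94/471)
factor out 2^1: 94 = 2^1·47; with 471 mod 8 = 7, (2/471) = +1; sign now -1; continue with (47/471)
flip (47/471) -> (471/47): both odd, 47 mod 4 = 3, 471 mod 4 = 3, so the flip contributes -1; sign now +1
(471/47): 471 mod 47 = 1, so (471/47) = (1/47)
reached (1/47) = 1, so the symbol is +1

1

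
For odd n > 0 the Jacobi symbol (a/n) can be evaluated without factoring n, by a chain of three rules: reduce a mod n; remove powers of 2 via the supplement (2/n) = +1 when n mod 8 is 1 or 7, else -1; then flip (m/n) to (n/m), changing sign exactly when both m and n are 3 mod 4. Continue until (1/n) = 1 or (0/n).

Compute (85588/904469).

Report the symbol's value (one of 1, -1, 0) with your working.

1

85588 = 2^2·21397; (2/904469) = -1 since 904469 mod 8 = 5, so (85588/904469) = (-1)^2·(21397/904469); sign now +1
reciprocity: (21397/904469) = +1·(904469/21397) since 21397 mod 4 = 1, 904469 mod 4 = 1; sign now +1
(904469/21397) = (5795/21397)   [reduce mod 21397]
reciprocity: (5795/21397) = +1·(21397/5795) since 5795 mod 4 = 3, 21397 mod 4 = 1; sign now +1
(21397/5795) = (4012/5795)   [reduce mod 5795]
4012 = 2^2·1003; (2/5795) = -1 since 5795 mod 8 = 3, so (4012/5795) = (-1)^2·(1003/5795); sign now +1
reciprocity: (1003/5795) = -1·(5795/1003) since 1003 mod 4 = 3, 5795 mod 4 = 3; sign now -1
(5795/1003) = (780/1003)   [reduce mod 1003]
780 = 2^2·195; (2/1003) = -1 since 1003 mod 8 = 3, so (780/1003) = (-1)^2·(195/1003); sign now -1
reciprocity: (195/1003) = -1·(1003/195) since 195 mod 4 = 3, 1003 mod 4 = 3; sign now +1
(1003/195) = (28/195)   [reduce mod 195]
28 = 2^2·7; (2/195) = -1 since 195 mod 8 = 3, so (28/195) = (-1)^2·(7/195); sign now +1
reciprocity: (7/195) = -1·(195/7) since 7 mod 4 = 3, 195 mod 4 = 3; sign now -1
(195/7) = (6/7)   [reduce mod 7]
6 = 2^1·3; (2/7) = +1 since 7 mod 8 = 7, so (6/7) = (+1)^1·(3/7); sign now -1
reciprocity: (3/7) = -1·(7/3) since 3 mod 4 = 3, 7 mod 4 = 3; sign now +1
(7/3) = (1/3)   [reduce mod 3]
(1/3) = 1; final value = sign = +1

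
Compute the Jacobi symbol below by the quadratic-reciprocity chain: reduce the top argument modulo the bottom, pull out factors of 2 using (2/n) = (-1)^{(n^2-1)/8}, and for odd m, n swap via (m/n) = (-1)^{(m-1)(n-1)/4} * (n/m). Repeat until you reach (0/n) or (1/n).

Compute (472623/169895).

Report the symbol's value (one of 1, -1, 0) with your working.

-1

(472623/169895) = (132833/169895)   [reduce mod 169895]
reciprocity: (132833/169895) = +1·(169895/132833) since 132833 mod 4 = 1, 169895 mod 4 = 3; sign now +1
(169895/132833) = (37062/132833)   [reduce mod 132833]
37062 = 2^1·18531; (2/132833) = +1 since 132833 mod 8 = 1, so (37062/132833) = (+1)^1·(18531/132833); sign now +1
reciprocity: (18531/132833) = +1·(132833/18531) since 18531 mod 4 = 3, 132833 mod 4 = 1; sign now +1
(132833/18531) = (3116/18531)   [reduce mod 18531]
3116 = 2^2·779; (2/18531) = -1 since 18531 mod 8 = 3, so (3116/18531) = (-1)^2·(779/18531); sign now +1
reciprocity: (779/18531) = -1·(18531/779) since 779 mod 4 = 3, 18531 mod 4 = 3; sign now -1
(18531/779) = (614/779)   [reduce mod 779]
614 = 2^1·307; (2/779) = -1 since 779 mod 8 = 3, so (614/779) = (-1)^1·(307/779); sign now +1
reciprocity: (307/779) = -1·(779/307) since 307 mod 4 = 3, 779 mod 4 = 3; sign now -1
(779/307) = (165/307)   [reduce mod 307]
reciprocity: (165/307) = +1·(307/165) since 165 mod 4 = 1, 307 mod 4 = 3; sign now -1
(307/165) = (142/165)   [reduce mod 165]
142 = 2^1·71; (2/165) = -1 since 165 mod 8 = 5, so (142/165) = (-1)^1·(71/165); sign now +1
reciprocity: (71/165) = +1·(165/71) since 71 mod 4 = 3, 165 mod 4 = 1; sign now +1
(165/71) = (23/71)   [reduce mod 71]
reciprocity: (23/71) = -1·(71/23) since 23 mod 4 = 3, 71 mod 4 = 3; sign now -1
(71/23) = (2/23)   [reduce mod 23]
2 = 2^1·1; (2/23) = +1 since 23 mod 8 = 7, so (2/23) = (+1)^1·(1/23); sign now -1
(1/23) = 1; final value = sign = -1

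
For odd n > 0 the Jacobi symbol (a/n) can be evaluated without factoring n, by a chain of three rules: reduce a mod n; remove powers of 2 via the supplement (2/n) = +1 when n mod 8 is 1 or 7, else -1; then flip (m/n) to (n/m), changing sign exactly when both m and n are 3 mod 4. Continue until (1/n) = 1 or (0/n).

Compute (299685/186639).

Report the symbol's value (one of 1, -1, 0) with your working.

0

(299685/186639) = (113046/186639)   [reduce mod 186639]
113046 = 2^1·56523; (2/186639) = +1 since 186639 mod 8 = 7, so (113046/186639) = (+1)^1·(56523/186639); sign now +1
reciprocity: (56523/186639) = -1·(186639/56523) since 56523 mod 4 = 3, 186639 mod 4 = 3; sign now -1
(186639/56523) = (17070/56523)   [reduce mod 56523]
17070 = 2^1·8535; (2/56523) = -1 since 56523 mod 8 = 3, so (17070/56523) = (-1)^1·(8535/56523); sign now +1
reciprocity: (8535/56523) = -1·(56523/8535) since 8535 mod 4 = 3, 56523 mod 4 = 3; sign now -1
(56523/8535) = (5313/8535)   [reduce mod 8535]
reciprocity: (5313/8535) = +1·(8535/5313) since 5313 mod 4 = 1, 8535 mod 4 = 3; sign now -1
(8535/5313) = (3222/5313)   [reduce mod 5313]
3222 = 2^1·1611; (2/5313) = +1 since 5313 mod 8 = 1, so (3222/5313) = (+1)^1·(1611/5313); sign now -1
reciprocity: (1611/5313) = +1·(5313/1611) since 1611 mod 4 = 3, 5313 mod 4 = 1; sign now -1
(5313/1611) = (480/1611)   [reduce mod 1611]
480 = 2^5·15; (2/1611) = -1 since 1611 mod 8 = 3, so (480/1611) = (-1)^5·(15/1611); sign now +1
reciprocity: (15/1611) = -1·(1611/15) since 15 mod 4 = 3, 1611 mod 4 = 3; sign now -1
(1611/15) = (6/15)   [reduce mod 15]
6 = 2^1·3; (2/15) = +1 since 15 mod 8 = 7, so (6/15) = (+1)^1·(3/15); sign now -1
reciprocity: (3/15) = -1·(15/3) since 3 mod 4 = 3, 15 mod 4 = 3; sign now +1
(15/3) = (0/3)   [reduce mod 3]
(0/3) = 0   [gcd(a, n) > 1]; final value = 0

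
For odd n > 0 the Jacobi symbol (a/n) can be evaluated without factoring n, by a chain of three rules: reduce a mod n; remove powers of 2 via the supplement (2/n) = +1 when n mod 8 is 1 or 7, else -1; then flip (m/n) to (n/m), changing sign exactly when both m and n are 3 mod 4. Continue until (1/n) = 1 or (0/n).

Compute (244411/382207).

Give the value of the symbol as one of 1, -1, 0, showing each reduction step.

reciprocity: (244411/382207) = -1·(382207/244411) since 244411 mod 4 = 3, 382207 mod 4 = 3; sign now -1
(382207/244411) = (137796/244411)   [reduce mod 244411]
137796 = 2^2·34449; (2/244411) = -1 since 244411 mod 8 = 3, so (137796/244411) = (-1)^2·(34449/244411); sign now -1
reciprocity: (34449/244411) = +1·(244411/34449) since 34449 mod 4 = 1, 244411 mod 4 = 3; sign now -1
(244411/34449) = (3268/34449)   [reduce mod 34449]
3268 = 2^2·817; (2/34449) = +1 since 34449 mod 8 = 1, so (3268/34449) = (+1)^2·(817/34449); sign now -1
reciprocity: (817/34449) = +1·(34449/817) since 817 mod 4 = 1, 34449 mod 4 = 1; sign now -1
(34449/817) = (135/817)   [reduce mod 817]
reciprocity: (135/817) = +1·(817/135) since 135 mod 4 = 3, 817 mod 4 = 1; sign now -1
(817/135) = (7/135)   [reduce mod 135]
reciprocity: (7/135) = -1·(135/7) since 7 mod 4 = 3, 135 mod 4 = 3; sign now +1
(135/7) = (2/7)   [reduce mod 7]
2 = 2^1·1; (2/7) = +1 since 7 mod 8 = 7, so (2/7) = (+1)^1·(1/7); sign now +1
(1/7) = 1; final value = sign = +1

1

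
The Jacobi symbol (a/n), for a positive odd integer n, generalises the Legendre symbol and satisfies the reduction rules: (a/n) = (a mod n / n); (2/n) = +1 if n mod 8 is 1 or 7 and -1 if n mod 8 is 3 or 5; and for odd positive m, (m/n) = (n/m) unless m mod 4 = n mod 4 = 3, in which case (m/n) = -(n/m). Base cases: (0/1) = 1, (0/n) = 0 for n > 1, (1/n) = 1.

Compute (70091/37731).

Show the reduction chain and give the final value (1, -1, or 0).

(70091/37731): 70091 mod 37731 = 32360, so (70091/37731) = (32360/37731)
factor out 2^3: 32360 = 2^3·4045; with 37731 mod 8 = 3, (2/37731) = -1; sign now -1; continue with (4045/37731)
flip (4045/37731) -> (37731/4045): both odd, 4045 mod 4 = 1, 37731 mod 4 = 3, so the flip contributes +1; sign now -1
(37731/4045): 37731 mod 4045 = 1326, so (37731/4045) = (1326/4045)
factor out 2^1: 1326 = 2^1·663; with 4045 mod 8 = 5, (2/4045) = -1; sign now +1; continue with (663/4045)
flip (663/4045) -> (4045/663): both odd, 663 mod 4 = 3, 4045 mod 4 = 1, so the flip contributes +1; sign now +1
(4045/663): 4045 mod 663 = 67, so (4045/663) = (67/663)
flip (67/663) -> (663/67): both odd, 67 mod 4 = 3, 663 mod 4 = 3, so the flip contributes -1; sign now -1
(663/67): 663 mod 67 = 60, so (663/67) = (60/67)
factor out 2^2: 60 = 2^2·15; with 67 mod 8 = 3, (2/67) = -1; sign now -1; continue with (15/67)
flip (15/67) -> (67/15): both odd, 15 mod 4 = 3, 67 mod 4 = 3, so the flip contributes -1; sign now +1
(67/15): 67 mod 15 = 7, so (67/15) = (7/15)
flip (7/15) -> (15/7): both odd, 7 mod 4 = 3, 15 mod 4 = 3, so the flip contributes -1; sign now -1
(15/7): 15 mod 7 = 1, so (15/7) = (1/7)
reached (1/7) = 1, so the symbol is -1

-1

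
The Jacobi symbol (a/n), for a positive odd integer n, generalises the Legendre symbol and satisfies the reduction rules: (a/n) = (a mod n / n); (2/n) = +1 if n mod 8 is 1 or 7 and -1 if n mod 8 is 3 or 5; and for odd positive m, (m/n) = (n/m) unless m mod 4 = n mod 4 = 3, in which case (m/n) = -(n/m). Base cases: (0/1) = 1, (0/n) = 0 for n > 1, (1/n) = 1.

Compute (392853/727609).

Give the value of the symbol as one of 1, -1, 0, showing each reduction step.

1

reciprocity: (392853/727609) = +1·(727609/392853) since 392853 mod 4 = 1, 727609 mod 4 = 1; sign now +1
(727609/392853) = (334756/392853)   [reduce mod 392853]
334756 = 2^2·83689; (2/392853) = -1 since 392853 mod 8 = 5, so (334756/392853) = (-1)^2·(83689/392853); sign now +1
reciprocity: (83689/392853) = +1·(392853/83689) since 83689 mod 4 = 1, 392853 mod 4 = 1; sign now +1
(392853/83689) = (58097/83689)   [reduce mod 83689]
reciprocity: (58097/83689) = +1·(83689/58097) since 58097 mod 4 = 1, 83689 mod 4 = 1; sign now +1
(83689/58097) = (25592/58097)   [reduce mod 58097]
25592 = 2^3·3199; (2/58097) = +1 since 58097 mod 8 = 1, so (25592/58097) = (+1)^3·(3199/58097); sign now +1
reciprocity: (3199/58097) = +1·(58097/3199) since 3199 mod 4 = 3, 58097 mod 4 = 1; sign now +1
(58097/3199) = (515/3199)   [reduce mod 3199]
reciprocity: (515/3199) = -1·(3199/515) since 515 mod 4 = 3, 3199 mod 4 = 3; sign now -1
(3199/515) = (109/515)   [reduce mod 515]
reciprocity: (109/515) = +1·(515/109) since 109 mod 4 = 1, 515 mod 4 = 3; sign now -1
(515/109) = (79/109)   [reduce mod 109]
reciprocity: (79/109) = +1·(109/79) since 79 mod 4 = 3, 109 mod 4 = 1; sign now -1
(109/79) = (30/79)   [reduce mod 79]
30 = 2^1·15; (2/79) = +1 since 79 mod 8 = 7, so (30/79) = (+1)^1·(15/79); sign now -1
reciprocity: (15/79) = -1·(79/15) since 15 mod 4 = 3, 79 mod 4 = 3; sign now +1
(79/15) = (4/15)   [reduce mod 15]
4 = 2^2·1; (2/15) = +1 since 15 mod 8 = 7, so (4/15) = (+1)^2·(1/15); sign now +1
(1/15) = 1; final value = sign = +1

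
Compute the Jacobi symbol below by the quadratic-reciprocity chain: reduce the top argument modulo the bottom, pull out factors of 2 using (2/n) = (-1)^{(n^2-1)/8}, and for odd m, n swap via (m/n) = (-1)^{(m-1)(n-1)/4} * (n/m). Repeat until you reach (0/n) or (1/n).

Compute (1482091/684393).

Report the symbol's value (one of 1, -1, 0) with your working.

(1482091/684393): 1482091 mod 684393 = 113305, so (1482091/684393) = (113305/684393)
flip (113305/684393) -> (684393/113305): both odd, 113305 mod 4 = 1, 684393 mod 4 = 1, so the flip contributes +1; sign now +1
(684393/113305): 684393 mod 113305 = 4563, so (684393/113305) = (4563/113305)
flip (4563/113305) -> (113305/4563): both odd, 4563 mod 4 = 3, 113305 mod 4 = 1, so the flip contributes +1; sign now +1
(113305/4563): 113305 mod 4563 = 3793, so (113305/4563) = (3793/4563)
flip (3793/4563) -> (4563/3793): both odd, 3793 mod 4 = 1, 4563 mod 4 = 3, so the flip contributes +1; sign now +1
(4563/3793): 4563 mod 3793 = 770, so (4563/3793) = (770/3793)
factor out 2^1: 770 = 2^1·385; with 3793 mod 8 = 1, (2/3793) = +1; sign now +1; continue with (385/3793)
flip (385/3793) -> (3793/385): both odd, 385 mod 4 = 1, 3793 mod 4 = 1, so the flip contributes +1; sign now +1
(3793/385): 3793 mod 385 = 328, so (3793/385) = (328/385)
factor out 2^3: 328 = 2^3·41; with 385 mod 8 = 1, (2/385) = +1; sign now +1; continue with (41/385)
flip (41/385) -> (385/41): both odd, 41 mod 4 = 1, 385 mod 4 = 1, so the flip contributes +1; sign now +1
(385/41): 385 mod 41 = 16, so (385/41) = (16/41)
factor out 2^4: 16 = 2^4·1; with 41 mod 8 = 1, (2/41) = +1; sign now +1; continue with (1/41)
reached (1/41) = 1, so the symbol is +1

1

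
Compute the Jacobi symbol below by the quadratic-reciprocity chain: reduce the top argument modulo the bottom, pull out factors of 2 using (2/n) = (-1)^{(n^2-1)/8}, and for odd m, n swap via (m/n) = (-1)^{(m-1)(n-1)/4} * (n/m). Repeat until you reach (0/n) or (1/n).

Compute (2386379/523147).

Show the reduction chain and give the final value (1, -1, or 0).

(2386379/523147): 2386379 mod 523147 = 293791, so (2386379/523147) = (293791/523147)
flip (293791/523147) -> (523147/293791): both odd, 293791 mod 4 = 3, 523147 mod 4 = 3, so the flip contributes -1; sign now -1
(523147/293791): 523147 mod 293791 = 229356, so (523147/293791) = (229356/293791)
factor out 2^2: 229356 = 2^2·57339; with 293791 mod 8 = 7, (2/293791) = +1; sign now -1; continue with (57339/293791)
flip (57339/293791) -> (293791/57339): both odd, 57339 mod 4 = 3, 293791 mod 4 = 3, so the flip contributes -1; sign now +1
(293791/57339): 293791 mod 57339 = 7096, so (293791/57339) = (7096/57339)
factor out 2^3: 7096 = 2^3·887; with 57339 mod 8 = 3, (2/57339) = -1; sign now -1; continue with (887/57339)
flip (887/57339) -> (57339/887): both odd, 887 mod 4 = 3, 57339 mod 4 = 3, so the flip contributes -1; sign now +1
(57339/887): 57339 mod 887 = 571, so (57339/887) = (571/887)
flip (571/887) -> (887/571): both odd, 571 mod 4 = 3, 887 mod 4 = 3, so the flip contributes -1; sign now -1
(887/571): 887 mod 571 = 316, so (887/571) = (316/571)
factor out 2^2: 316 = 2^2·79; with 571 mod 8 = 3, (2/571) = -1; sign now -1; continue with (79/571)
flip (79/571) -> (571/79): both odd, 79 mod 4 = 3, 571 mod 4 = 3, so the flip contributes -1; sign now +1
(571/79): 571 mod 79 = 18, so (571/79) = (18/79)
factor out 2^1: 18 = 2^1·9; with 79 mod 8 = 7, (2/79) = +1; sign now +1; continue with (9/79)
flip (9/79) -> (79/9): both odd, 9 mod 4 = 1, 79 mod 4 = 3, so the flip contributes +1; sign now +1
(79/9): 79 mod 9 = 7, so (79/9) = (7/9)
flip (7/9) -> (9/7): both odd, 7 mod 4 = 3, 9 mod 4 = 1, so the flip contributes +1; sign now +1
(9/7): 9 mod 7 = 2, so (9/7) = (2/7)
factor out 2^1: 2 = 2^1·1; with 7 mod 8 = 7, (2/7) = +1; sign now +1; continue with (1/7)
reached (1/7) = 1, so the symbol is +1

1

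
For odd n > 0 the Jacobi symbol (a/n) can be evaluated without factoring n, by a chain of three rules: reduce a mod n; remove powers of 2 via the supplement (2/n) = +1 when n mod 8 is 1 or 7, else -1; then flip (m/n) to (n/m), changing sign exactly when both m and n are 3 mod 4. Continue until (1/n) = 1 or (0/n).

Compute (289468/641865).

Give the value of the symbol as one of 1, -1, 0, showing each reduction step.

289468 = 2^2·72367; (2/641865) = +1 since 641865 mod 8 = 1, so (289468/641865) = (+1)^2·(72367/641865); sign now +1
reciprocity: (72367/641865) = +1·(641865/72367) since 72367 mod 4 = 3, 641865 mod 4 = 1; sign now +1
(641865/72367) = (62929/72367)   [reduce mod 72367]
reciprocity: (62929/72367) = +1·(72367/62929) since 62929 mod 4 = 1, 72367 mod 4 = 3; sign now +1
(72367/62929) = (9438/62929)   [reduce mod 62929]
9438 = 2^1·4719; (2/62929) = +1 since 62929 mod 8 = 1, so (9438/62929) = (+1)^1·(4719/62929); sign now +1
reciprocity: (4719/62929) = +1·(62929/4719) since 4719 mod 4 = 3, 62929 mod 4 = 1; sign now +1
(62929/4719) = (1582/4719)   [reduce mod 4719]
1582 = 2^1·791; (2/4719) = +1 since 4719 mod 8 = 7, so (1582/4719) = (+1)^1·(791/4719); sign now +1
reciprocity: (791/4719) = -1·(4719/791) since 791 mod 4 = 3, 4719 mod 4 = 3; sign now -1
(4719/791) = (764/791)   [reduce mod 791]
764 = 2^2·191; (2/791) = +1 since 791 mod 8 = 7, so (764/791) = (+1)^2·(191/791); sign now -1
reciprocity: (191/791) = -1·(791/191) since 191 mod 4 = 3, 791 mod 4 = 3; sign now +1
(791/191) = (27/191)   [reduce mod 191]
reciprocity: (27/191) = -1·(191/27) since 27 mod 4 = 3, 191 mod 4 = 3; sign now -1
(191/27) = (2/27)   [reduce mod 27]
2 = 2^1·1; (2/27) = -1 since 27 mod 8 = 3, so (2/27) = (-1)^1·(1/27); sign now +1
(1/27) = 1; final value = sign = +1

1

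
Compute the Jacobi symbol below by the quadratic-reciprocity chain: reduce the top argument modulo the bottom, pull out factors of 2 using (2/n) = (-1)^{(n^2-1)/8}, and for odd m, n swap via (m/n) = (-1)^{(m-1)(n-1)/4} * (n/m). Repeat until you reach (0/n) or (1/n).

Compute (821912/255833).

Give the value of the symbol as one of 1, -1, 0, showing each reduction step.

(821912/255833): 821912 mod 255833 = 54413, so (821912/255833) = (54413/255833)
flip (54413/255833) -> (255833/54413): both odd, 54413 mod 4 = 1, 255833 mod 4 = 1, so the flip contributes +1; sign now +1
(255833/54413): 255833 mod 54413 = 38181, so (255833/54413) = (38181/54413)
flip (38181/54413) -> (54413/38181): both odd, 38181 mod 4 = 1, 54413 mod 4 = 1, so the flip contributes +1; sign now +1
(54413/38181): 54413 mod 38181 = 16232, so (54413/38181) = (16232/38181)
factor out 2^3: 16232 = 2^3·2029; with 38181 mod 8 = 5, (2/38181) = -1; sign now -1; continue with (2029/38181)
flip (2029/38181) -> (38181/2029): both odd, 2029 mod 4 = 1, 38181 mod 4 = 1, so the flip contributes +1; sign now -1
(38181/2029): 38181 mod 2029 = 1659, so (38181/2029) = (1659/2029)
flip (1659/2029) -> (2029/1659): both odd, 1659 mod 4 = 3, 2029 mod 4 = 1, so the flip contributes +1; sign now -1
(2029/1659): 2029 mod 1659 = 370, so (2029/1659) = (370/1659)
factor out 2^1: 370 = 2^1·185; with 1659 mod 8 = 3, (2/1659) = -1; sign now +1; continue with (185/1659)
flip (185/1659) -> (1659/185): both odd, 185 mod 4 = 1, 1659 mod 4 = 3, so the flip contributes +1; sign now +1
(1659/185): 1659 mod 185 = 179, so (1659/185) = (179/185)
flip (179/185) -> (185/179): both odd, 179 mod 4 = 3, 185 mod 4 = 1, so the flip contributes +1; sign now +1
(185/179): 185 mod 179 = 6, so (185/179) = (6/179)
factor out 2^1: 6 = 2^1·3; with 179 mod 8 = 3, (2/179) = -1; sign now -1; continue with (3/179)
flip (3/179) -> (179/3): both odd, 3 mod 4 = 3, 179 mod 4 = 3, so the flip contributes -1; sign now +1
(179/3): 179 mod 3 = 2, so (179/3) = (2/3)
factor out 2^1: 2 = 2^1·1; with 3 mod 8 = 3, (2/3) = -1; sign now -1; continue with (1/3)
reached (1/3) = 1, so the symbol is -1

-1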